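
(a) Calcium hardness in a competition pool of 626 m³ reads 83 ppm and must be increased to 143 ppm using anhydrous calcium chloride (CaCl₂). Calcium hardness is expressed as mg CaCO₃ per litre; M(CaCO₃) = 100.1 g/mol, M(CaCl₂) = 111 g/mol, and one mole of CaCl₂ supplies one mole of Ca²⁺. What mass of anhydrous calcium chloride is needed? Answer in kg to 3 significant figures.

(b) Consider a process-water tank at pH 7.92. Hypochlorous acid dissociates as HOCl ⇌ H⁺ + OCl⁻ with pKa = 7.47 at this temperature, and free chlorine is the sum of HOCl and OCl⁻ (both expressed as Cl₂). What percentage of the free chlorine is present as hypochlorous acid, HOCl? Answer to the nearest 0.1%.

(a) 41.6 kg; (b) 26.2%

(a) Volume: 626 m³ = 626,000 L.
(a) Hardness to add: (143 − 83) = 60 mg/L as CaCO₃ × 626,000 L = 37,560 g as CaCO₃.
(a) Moles of Ca²⁺ (1 mol Ca²⁺ ≡ 1 mol CaCO₃): 37,560 / 100.1 g/mol = 375.2 mol.
(a) Mass of CaCl₂: 375.2 × 111 = 41,650 g.

(b) [OCl⁻]/[HOCl] = 10^(pH − pKa) = 10^(7.92 − 7.47) = 10^0.45 = 2.818.
(b) Fraction as HOCl = 1 / (1 + 2.818) = 0.2619.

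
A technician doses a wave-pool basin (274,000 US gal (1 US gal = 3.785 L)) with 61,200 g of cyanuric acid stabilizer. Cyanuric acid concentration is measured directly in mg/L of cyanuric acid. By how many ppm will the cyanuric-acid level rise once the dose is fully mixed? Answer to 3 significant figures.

59.0 ppm

Volume: 274,000 US gal × 3.785 L/gal = 1,037,090 L.
Rise: 61,200 g / 1,037,090 L × 1000 = 59.01 mg/L.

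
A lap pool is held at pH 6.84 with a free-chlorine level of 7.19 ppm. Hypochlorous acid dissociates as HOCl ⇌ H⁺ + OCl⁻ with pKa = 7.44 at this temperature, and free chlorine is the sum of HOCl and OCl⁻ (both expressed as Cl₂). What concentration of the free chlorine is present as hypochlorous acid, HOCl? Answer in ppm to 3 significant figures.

5.75 ppm

[OCl⁻]/[HOCl] = 10^(pH − pKa) = 10^(6.84 − 7.44) = 10^-0.60 = 0.2512.
Fraction as HOCl = 1 / (1 + 0.2512) = 0.7992.
HOCl = 0.7992 × 7.19 ppm = 5.747 ppm.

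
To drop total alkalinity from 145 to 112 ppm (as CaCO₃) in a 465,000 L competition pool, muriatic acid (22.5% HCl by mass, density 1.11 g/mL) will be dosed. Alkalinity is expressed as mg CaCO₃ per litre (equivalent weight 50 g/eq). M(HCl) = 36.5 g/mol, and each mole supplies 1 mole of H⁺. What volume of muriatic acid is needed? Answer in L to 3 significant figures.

Alkalinity to neutralize: (145 − 112) = 33 mg/L as CaCO₃ × 465,000 L = 15,340 g as CaCO₃.
Equivalents of H⁺ required: 15,340 ÷ 50 g/eq = 306.9 eq = 306.9 mol HCl.
Mass of HCl: 306.9 × 36.5 = 11,200 g.
Mass of 22.5% solution: 11,200 / 0.225 = 49,790 g.
Volume: 49,790 g ÷ 1.11 g/mL = 44,850 mL.

44.9 L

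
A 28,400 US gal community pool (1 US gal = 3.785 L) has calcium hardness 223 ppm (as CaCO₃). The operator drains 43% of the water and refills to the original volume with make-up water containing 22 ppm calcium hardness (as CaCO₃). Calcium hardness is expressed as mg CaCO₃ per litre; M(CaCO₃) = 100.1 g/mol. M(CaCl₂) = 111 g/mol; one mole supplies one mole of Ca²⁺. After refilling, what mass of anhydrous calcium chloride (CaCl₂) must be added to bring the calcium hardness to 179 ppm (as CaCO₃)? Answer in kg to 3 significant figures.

5.06 kg

Volume: 28,400 US gal × 3.785 L/gal = 107,494 L.
After draining 43% and refilling: 223 × 0.57 + 22 × 0.43 = 136.57 ppm.
Deficit to target: 179 − 136.57 = 42.43 mg/L.
As CaCO₃: 42.43 mg/L × 107,494 L = 4561 g; ÷ 100.1 = 45.56 mol Ca²⁺.
Mass: 45.56 × 111 = 5058 g.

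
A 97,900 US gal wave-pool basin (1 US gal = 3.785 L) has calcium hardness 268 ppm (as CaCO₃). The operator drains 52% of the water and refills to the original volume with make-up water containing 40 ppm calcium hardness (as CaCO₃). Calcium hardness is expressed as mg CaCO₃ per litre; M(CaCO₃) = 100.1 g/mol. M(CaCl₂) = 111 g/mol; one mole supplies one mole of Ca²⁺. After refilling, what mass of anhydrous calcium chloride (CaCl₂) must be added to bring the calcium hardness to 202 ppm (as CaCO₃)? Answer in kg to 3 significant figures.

Volume: 97,900 US gal × 3.785 L/gal = 370,552 L.
After draining 52% and refilling: 268 × 0.48 + 40 × 0.52 = 149.44 ppm.
Deficit to target: 202 − 149.44 = 52.56 mg/L.
As CaCO₃: 52.56 mg/L × 370,552 L = 19,480 g; ÷ 100.1 = 194.6 mol Ca²⁺.
Mass: 194.6 × 111 = 21,600 g.

21.6 kg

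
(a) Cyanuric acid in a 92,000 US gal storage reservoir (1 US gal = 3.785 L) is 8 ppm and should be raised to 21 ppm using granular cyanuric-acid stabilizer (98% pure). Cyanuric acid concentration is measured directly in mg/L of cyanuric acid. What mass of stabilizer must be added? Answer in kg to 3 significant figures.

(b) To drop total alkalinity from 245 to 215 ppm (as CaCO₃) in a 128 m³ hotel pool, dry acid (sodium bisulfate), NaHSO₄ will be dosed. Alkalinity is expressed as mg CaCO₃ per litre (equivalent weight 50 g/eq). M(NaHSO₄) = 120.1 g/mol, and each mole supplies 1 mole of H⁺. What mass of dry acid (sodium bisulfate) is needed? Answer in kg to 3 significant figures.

(a) Volume: 92,000 US gal × 3.785 L/gal = 348,220 L.
(a) CYA to add: (21 − 8) = 13 mg/L × 348,220 L = 4527 g cyanuric acid.
(a) At 98% purity: 4527 / 0.98 = 4619 g product.

(b) Volume: 128 m³ = 128,000 L.
(b) Alkalinity to neutralize: (245 − 215) = 30 mg/L as CaCO₃ × 128,000 L = 3840 g as CaCO₃.
(b) Equivalents of H⁺ required: 3840 ÷ 50 g/eq = 76.8 eq = 76.8 mol NaHSO₄.
(b) Mass of NaHSO₄: 76.8 × 120.1 = 9224 g.

(a) 4.62 kg; (b) 9.22 kg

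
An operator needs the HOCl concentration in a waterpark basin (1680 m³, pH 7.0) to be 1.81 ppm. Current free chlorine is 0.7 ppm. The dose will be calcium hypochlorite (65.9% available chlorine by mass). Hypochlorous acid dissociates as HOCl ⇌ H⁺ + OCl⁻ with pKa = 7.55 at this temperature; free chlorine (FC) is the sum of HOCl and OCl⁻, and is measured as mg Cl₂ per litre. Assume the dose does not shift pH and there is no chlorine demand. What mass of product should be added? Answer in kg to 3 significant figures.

4.13 kg

Volume: 1680 m³ = 1,680,000 L.
[OCl⁻]/[HOCl] = 10^(pH − pKa) = 10^(7.0 − 7.55) = 0.2818; fraction as HOCl = 1/(1 + 0.2818) = 0.7801.
Free chlorine required for 1.81 ppm HOCl: 1.81 / 0.7801 = 2.32 ppm.
FC to add: 2.32 − 0.7 = 1.62 mg/L as Cl₂.
Cl₂ equivalent: 1.62 mg/L × 1,680,000 L = 2722 g.
Product at 65.9% available Cl: 2722 / 0.659 = 4130 g.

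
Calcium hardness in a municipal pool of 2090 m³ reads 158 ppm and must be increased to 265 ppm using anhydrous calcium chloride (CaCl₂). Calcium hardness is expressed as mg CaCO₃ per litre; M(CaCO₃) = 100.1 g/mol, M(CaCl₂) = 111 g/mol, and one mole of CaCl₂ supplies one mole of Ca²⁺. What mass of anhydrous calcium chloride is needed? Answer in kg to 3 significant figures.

248 kg

Volume: 2090 m³ = 2,090,000 L.
Hardness to add: (265 − 158) = 107 mg/L as CaCO₃ × 2,090,000 L = 223,600 g as CaCO₃.
Moles of Ca²⁺ (1 mol Ca²⁺ ≡ 1 mol CaCO₃): 223,600 / 100.1 g/mol = 2234 mol.
Mass of CaCl₂: 2234 × 111 = 248,000 g.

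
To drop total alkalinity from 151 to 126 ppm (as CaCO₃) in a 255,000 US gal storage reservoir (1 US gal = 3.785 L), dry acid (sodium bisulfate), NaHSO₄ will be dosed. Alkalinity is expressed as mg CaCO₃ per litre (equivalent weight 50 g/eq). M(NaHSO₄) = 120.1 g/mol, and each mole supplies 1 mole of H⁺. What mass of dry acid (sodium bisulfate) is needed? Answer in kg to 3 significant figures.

58.0 kg

Volume: 255,000 US gal × 3.785 L/gal = 965,175 L.
Alkalinity to neutralize: (151 − 126) = 25 mg/L as CaCO₃ × 965,175 L = 24,130 g as CaCO₃.
Equivalents of H⁺ required: 24,130 ÷ 50 g/eq = 482.6 eq = 482.6 mol NaHSO₄.
Mass of NaHSO₄: 482.6 × 120.1 = 57,960 g.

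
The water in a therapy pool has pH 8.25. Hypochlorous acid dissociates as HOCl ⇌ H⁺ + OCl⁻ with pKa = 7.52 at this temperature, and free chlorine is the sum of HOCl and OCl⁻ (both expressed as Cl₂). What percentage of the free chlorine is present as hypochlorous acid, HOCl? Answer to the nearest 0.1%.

15.7%

[OCl⁻]/[HOCl] = 10^(pH − pKa) = 10^(8.25 − 7.52) = 10^0.73 = 5.37.
Fraction as HOCl = 1 / (1 + 5.37) = 0.157.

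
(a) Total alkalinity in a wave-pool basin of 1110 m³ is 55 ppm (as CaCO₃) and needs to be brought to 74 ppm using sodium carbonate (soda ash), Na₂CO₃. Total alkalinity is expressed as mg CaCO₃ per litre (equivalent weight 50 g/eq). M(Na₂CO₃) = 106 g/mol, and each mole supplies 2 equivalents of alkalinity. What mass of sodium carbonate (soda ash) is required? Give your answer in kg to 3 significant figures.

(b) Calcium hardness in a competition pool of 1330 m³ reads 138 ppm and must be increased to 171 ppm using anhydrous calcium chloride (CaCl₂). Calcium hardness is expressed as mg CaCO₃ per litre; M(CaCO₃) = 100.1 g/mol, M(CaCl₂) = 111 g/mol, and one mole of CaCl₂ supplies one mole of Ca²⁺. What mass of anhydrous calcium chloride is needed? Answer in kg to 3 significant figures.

(a) 22.4 kg; (b) 48.7 kg

(a) Volume: 1110 m³ = 1,110,000 L.
(a) Alkalinity to add: (74 − 55) = 19 mg/L as CaCO₃ × 1,110,000 L = 21,090 g as CaCO₃.
(a) Equivalents: 21,090 g ÷ 50 g/eq = 421.8 eq.
(a) Each mole of Na₂CO₃ supplies 2 eq, so 421.8 / 2 = 210.9 mol.
(a) Mass: 210.9 mol × 106 g/mol = 22,360 g.

(b) Volume: 1330 m³ = 1,330,000 L.
(b) Hardness to add: (171 − 138) = 33 mg/L as CaCO₃ × 1,330,000 L = 43,890 g as CaCO₃.
(b) Moles of Ca²⁺ (1 mol Ca²⁺ ≡ 1 mol CaCO₃): 43,890 / 100.1 g/mol = 438.5 mol.
(b) Mass of CaCl₂: 438.5 × 111 = 48,670 g.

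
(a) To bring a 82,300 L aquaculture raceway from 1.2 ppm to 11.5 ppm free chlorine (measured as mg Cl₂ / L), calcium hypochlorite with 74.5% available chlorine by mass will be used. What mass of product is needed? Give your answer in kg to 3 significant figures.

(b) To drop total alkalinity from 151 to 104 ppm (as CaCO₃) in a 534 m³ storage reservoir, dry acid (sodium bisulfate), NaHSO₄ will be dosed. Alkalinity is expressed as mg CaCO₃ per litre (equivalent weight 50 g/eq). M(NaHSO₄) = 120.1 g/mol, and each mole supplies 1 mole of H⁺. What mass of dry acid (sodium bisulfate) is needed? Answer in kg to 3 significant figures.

(a) 1.14 kg; (b) 60.3 kg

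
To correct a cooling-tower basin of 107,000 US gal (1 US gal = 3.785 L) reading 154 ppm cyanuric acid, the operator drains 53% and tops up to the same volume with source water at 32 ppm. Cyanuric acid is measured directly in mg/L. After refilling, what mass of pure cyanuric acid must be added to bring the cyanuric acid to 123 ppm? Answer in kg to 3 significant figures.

13.6 kg

Volume: 107,000 US gal × 3.785 L/gal = 404,995 L.
After draining 53% and refilling: 154 × 0.47 + 32 × 0.53 = 89.34 ppm.
Deficit to target: 123 − 89.34 = 33.66 mg/L.
Mass: 33.66 mg/L × 404,995 L = 13,630 g cyanuric acid.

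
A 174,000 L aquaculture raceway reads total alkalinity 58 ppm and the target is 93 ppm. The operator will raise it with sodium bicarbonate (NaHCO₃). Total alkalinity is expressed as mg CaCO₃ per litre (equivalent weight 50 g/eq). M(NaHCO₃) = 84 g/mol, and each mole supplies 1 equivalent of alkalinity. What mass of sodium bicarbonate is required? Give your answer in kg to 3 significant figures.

10.2 kg

Alkalinity to add: (93 − 58) = 35 mg/L as CaCO₃ × 174,000 L = 6090 g as CaCO₃.
Equivalents: 6090 g ÷ 50 g/eq = 121.8 eq.
NaHCO₃ supplies 1 eq per mole → 121.8 mol.
Mass: 121.8 mol × 84 g/mol = 10,230 g.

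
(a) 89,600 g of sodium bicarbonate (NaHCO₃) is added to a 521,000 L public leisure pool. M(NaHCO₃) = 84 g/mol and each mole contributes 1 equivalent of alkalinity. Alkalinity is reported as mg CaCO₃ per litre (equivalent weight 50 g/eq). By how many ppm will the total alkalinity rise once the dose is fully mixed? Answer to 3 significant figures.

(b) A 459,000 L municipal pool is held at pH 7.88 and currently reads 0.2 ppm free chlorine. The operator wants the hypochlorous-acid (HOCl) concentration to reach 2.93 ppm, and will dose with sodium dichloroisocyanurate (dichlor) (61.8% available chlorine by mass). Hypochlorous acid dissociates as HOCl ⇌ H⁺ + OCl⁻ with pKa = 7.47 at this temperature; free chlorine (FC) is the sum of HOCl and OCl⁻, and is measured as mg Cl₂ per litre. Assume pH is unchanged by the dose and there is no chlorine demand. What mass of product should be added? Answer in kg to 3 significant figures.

(a) 102 ppm; (b) 7.62 kg

(a) Moles of NaHCO₃: 89,600 g ÷ 84 g/mol = 1067 mol → 1067 eq of alkalinity.
(a) As CaCO₃: 1067 eq × 50 g/eq = 53,330 g.
(a) Rise: 53,330 g / 521,000 L × 1000 = 102.4 mg/L.

(b) [OCl⁻]/[HOCl] = 10^(pH − pKa) = 10^(7.88 − 7.47) = 2.57; fraction as HOCl = 1/(1 + 2.57) = 0.2801.
(b) Free chlorine required for 2.93 ppm HOCl: 2.93 / 0.2801 = 10.46 ppm.
(b) FC to add: 10.46 − 0.2 = 10.26 mg/L as Cl₂.
(b) Cl₂ equivalent: 10.26 mg/L × 459,000 L = 4710 g.
(b) Product at 61.8% available Cl: 4710 / 0.618 = 7621 g.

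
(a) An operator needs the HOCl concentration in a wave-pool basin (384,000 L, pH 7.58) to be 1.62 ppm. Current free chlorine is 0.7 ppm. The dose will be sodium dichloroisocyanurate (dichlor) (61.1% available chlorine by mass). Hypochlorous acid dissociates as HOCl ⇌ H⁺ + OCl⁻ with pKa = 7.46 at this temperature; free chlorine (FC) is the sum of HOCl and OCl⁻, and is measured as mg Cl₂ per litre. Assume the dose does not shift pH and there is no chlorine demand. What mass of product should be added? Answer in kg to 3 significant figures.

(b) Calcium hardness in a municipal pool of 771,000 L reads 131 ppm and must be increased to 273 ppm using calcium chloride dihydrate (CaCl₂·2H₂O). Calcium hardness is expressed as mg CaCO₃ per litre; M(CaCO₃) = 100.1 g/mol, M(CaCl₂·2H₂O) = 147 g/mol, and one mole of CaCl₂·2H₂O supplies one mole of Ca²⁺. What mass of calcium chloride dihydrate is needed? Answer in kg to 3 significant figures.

(a) [OCl⁻]/[HOCl] = 10^(pH − pKa) = 10^(7.58 − 7.46) = 1.318; fraction as HOCl = 1/(1 + 1.318) = 0.4314.
(a) Free chlorine required for 1.62 ppm HOCl: 1.62 / 0.4314 = 3.756 ppm.
(a) FC to add: 3.756 − 0.7 = 3.056 mg/L as Cl₂.
(a) Cl₂ equivalent: 3.056 mg/L × 384,000 L = 1173 g.
(a) Product at 61.1% available Cl: 1173 / 0.611 = 1920 g.

(b) Hardness to add: (273 − 131) = 142 mg/L as CaCO₃ × 771,000 L = 109,500 g as CaCO₃.
(b) Moles of Ca²⁺ (1 mol Ca²⁺ ≡ 1 mol CaCO₃): 109,500 / 100.1 g/mol = 1094 mol.
(b) Mass of CaCl₂·2H₂O: 1094 × 147 = 160,800 g.

(a) 1.92 kg; (b) 161 kg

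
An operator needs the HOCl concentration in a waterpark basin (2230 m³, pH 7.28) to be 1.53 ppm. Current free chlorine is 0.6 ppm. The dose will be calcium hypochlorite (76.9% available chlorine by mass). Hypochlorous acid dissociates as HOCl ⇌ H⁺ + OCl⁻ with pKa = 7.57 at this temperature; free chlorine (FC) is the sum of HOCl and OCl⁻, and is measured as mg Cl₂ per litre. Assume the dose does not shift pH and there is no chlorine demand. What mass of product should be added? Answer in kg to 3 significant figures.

4.97 kg

Volume: 2230 m³ = 2,230,000 L.
[OCl⁻]/[HOCl] = 10^(pH − pKa) = 10^(7.28 − 7.57) = 0.5129; fraction as HOCl = 1/(1 + 0.5129) = 0.661.
Free chlorine required for 1.53 ppm HOCl: 1.53 / 0.661 = 2.315 ppm.
FC to add: 2.315 − 0.6 = 1.715 mg/L as Cl₂.
Cl₂ equivalent: 1.715 mg/L × 2,230,000 L = 3824 g.
Product at 76.9% available Cl: 3824 / 0.769 = 4972 g.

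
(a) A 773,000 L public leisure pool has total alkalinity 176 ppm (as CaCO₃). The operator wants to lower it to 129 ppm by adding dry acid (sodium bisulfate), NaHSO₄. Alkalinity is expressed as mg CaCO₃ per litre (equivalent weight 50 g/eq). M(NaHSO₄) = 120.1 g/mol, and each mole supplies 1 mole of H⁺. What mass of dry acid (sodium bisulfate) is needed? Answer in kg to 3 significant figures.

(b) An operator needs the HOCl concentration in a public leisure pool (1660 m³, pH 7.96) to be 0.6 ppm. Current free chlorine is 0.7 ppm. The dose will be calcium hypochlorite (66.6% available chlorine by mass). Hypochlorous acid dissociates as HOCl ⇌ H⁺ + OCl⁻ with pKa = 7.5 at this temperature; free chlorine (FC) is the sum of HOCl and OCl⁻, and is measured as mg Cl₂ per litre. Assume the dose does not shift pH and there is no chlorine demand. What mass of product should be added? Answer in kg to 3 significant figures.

(a) Alkalinity to neutralize: (176 − 129) = 47 mg/L as CaCO₃ × 773,000 L = 36,330 g as CaCO₃.
(a) Equivalents of H⁺ required: 36,330 ÷ 50 g/eq = 726.6 eq = 726.6 mol NaHSO₄.
(a) Mass of NaHSO₄: 726.6 × 120.1 = 87,270 g.

(b) Volume: 1660 m³ = 1,660,000 L.
(b) [OCl⁻]/[HOCl] = 10^(pH − pKa) = 10^(7.96 − 7.5) = 2.884; fraction as HOCl = 1/(1 + 2.884) = 0.2575.
(b) Free chlorine required for 0.6 ppm HOCl: 0.6 / 0.2575 = 2.33 ppm.
(b) FC to add: 2.33 − 0.7 = 1.63 mg/L as Cl₂.
(b) Cl₂ equivalent: 1.63 mg/L × 1,660,000 L = 2706 g.
(b) Product at 66.6% available Cl: 2706 / 0.666 = 4064 g.

(a) 87.3 kg; (b) 4.06 kg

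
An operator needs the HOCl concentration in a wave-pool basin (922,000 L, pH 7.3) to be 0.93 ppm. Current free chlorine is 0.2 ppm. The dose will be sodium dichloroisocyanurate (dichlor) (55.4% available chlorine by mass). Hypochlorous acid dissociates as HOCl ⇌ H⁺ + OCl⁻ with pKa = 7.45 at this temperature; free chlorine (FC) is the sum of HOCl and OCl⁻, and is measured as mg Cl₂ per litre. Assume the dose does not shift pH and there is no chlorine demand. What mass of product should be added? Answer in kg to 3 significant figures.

2.31 kg

[OCl⁻]/[HOCl] = 10^(pH − pKa) = 10^(7.3 − 7.45) = 0.7079; fraction as HOCl = 1/(1 + 0.7079) = 0.5855.
Free chlorine required for 0.93 ppm HOCl: 0.93 / 0.5855 = 1.588 ppm.
FC to add: 1.588 − 0.2 = 1.388 mg/L as Cl₂.
Cl₂ equivalent: 1.388 mg/L × 922,000 L = 1280 g.
Product at 55.4% available Cl: 1280 / 0.554 = 2311 g.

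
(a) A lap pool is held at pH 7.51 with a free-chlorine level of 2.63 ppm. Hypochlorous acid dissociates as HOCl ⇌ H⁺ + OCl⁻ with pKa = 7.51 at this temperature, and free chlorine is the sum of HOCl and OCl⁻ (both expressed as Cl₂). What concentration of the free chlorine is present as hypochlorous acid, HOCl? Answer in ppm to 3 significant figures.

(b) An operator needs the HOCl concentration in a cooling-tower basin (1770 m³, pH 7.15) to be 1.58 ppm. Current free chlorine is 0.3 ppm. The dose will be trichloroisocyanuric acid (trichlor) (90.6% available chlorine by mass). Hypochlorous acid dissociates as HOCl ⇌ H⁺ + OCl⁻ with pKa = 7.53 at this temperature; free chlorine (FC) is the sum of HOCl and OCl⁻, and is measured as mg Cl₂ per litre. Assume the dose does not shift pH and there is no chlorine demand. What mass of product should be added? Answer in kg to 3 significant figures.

(a) [OCl⁻]/[HOCl] = 10^(pH − pKa) = 10^(7.51 − 7.51) = 10^0.00 = 1.
(a) Fraction as HOCl = 1 / (1 + 1) = 0.5.
(a) HOCl = 0.5 × 2.63 ppm = 1.315 ppm.

(b) Volume: 1770 m³ = 1,770,000 L.
(b) [OCl⁻]/[HOCl] = 10^(pH − pKa) = 10^(7.15 − 7.53) = 0.4169; fraction as HOCl = 1/(1 + 0.4169) = 0.7058.
(b) Free chlorine required for 1.58 ppm HOCl: 1.58 / 0.7058 = 2.239 ppm.
(b) FC to add: 2.239 − 0.3 = 1.939 mg/L as Cl₂.
(b) Cl₂ equivalent: 1.939 mg/L × 1,770,000 L = 3431 g.
(b) Product at 90.6% available Cl: 3431 / 0.906 = 3787 g.

(a) 1.31 ppm; (b) 3.79 kg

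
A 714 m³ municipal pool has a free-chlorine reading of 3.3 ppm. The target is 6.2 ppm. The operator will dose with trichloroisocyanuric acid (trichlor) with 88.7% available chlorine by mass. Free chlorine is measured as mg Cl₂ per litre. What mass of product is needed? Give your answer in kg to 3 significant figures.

Volume: 714 m³ = 714,000 L.
Chlorine deficit: 6.2 − 3.3 = 2.9 ppm = 2.9 mg/L as Cl₂.
Cl₂ equivalent needed: 2.9 mg/L × 714,000 L = 2,071,000 mg = 2071 g.
Product at 88.7% available chlorine: 2071 / 0.887 = 2334 g.

2.33 kg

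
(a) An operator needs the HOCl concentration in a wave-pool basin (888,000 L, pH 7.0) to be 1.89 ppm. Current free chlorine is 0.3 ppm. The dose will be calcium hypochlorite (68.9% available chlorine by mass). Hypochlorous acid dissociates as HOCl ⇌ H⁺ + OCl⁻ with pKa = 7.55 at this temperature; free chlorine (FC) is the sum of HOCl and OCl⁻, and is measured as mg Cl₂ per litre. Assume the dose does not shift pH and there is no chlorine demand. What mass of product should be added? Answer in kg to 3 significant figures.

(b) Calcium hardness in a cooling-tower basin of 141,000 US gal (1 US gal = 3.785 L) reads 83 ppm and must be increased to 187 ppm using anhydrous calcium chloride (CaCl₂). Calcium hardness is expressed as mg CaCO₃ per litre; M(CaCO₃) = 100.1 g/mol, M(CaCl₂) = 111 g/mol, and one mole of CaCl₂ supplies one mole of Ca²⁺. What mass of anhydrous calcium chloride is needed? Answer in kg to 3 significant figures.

(a) 2.74 kg; (b) 61.5 kg

(a) [OCl⁻]/[HOCl] = 10^(pH − pKa) = 10^(7.0 − 7.55) = 0.2818; fraction as HOCl = 1/(1 + 0.2818) = 0.7801.
(a) Free chlorine required for 1.89 ppm HOCl: 1.89 / 0.7801 = 2.423 ppm.
(a) FC to add: 2.423 − 0.3 = 2.123 mg/L as Cl₂.
(a) Cl₂ equivalent: 2.123 mg/L × 888,000 L = 1885 g.
(a) Product at 68.9% available Cl: 1885 / 0.689 = 2736 g.

(b) Volume: 141,000 US gal × 3.785 L/gal = 533,685 L.
(b) Hardness to add: (187 − 83) = 104 mg/L as CaCO₃ × 533,685 L = 55,500 g as CaCO₃.
(b) Moles of Ca²⁺ (1 mol Ca²⁺ ≡ 1 mol CaCO₃): 55,500 / 100.1 g/mol = 554.5 mol.
(b) Mass of CaCl₂: 554.5 × 111 = 61,550 g.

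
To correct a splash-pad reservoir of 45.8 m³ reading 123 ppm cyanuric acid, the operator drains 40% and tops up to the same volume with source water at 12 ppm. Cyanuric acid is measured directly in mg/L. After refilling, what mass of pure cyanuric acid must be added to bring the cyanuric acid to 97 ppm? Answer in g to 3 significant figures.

Volume: 45.8 m³ = 45,800 L.
After draining 40% and refilling: 123 × 0.60 + 12 × 0.40 = 78.6 ppm.
Deficit to target: 97 − 78.6 = 18.4 mg/L.
Mass: 18.4 mg/L × 45,800 L = 842.7 g cyanuric acid.

843 g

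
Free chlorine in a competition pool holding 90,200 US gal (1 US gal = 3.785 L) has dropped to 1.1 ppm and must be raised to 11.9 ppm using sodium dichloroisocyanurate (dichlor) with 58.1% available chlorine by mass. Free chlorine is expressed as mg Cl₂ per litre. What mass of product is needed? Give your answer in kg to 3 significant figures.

Volume: 90,200 US gal × 3.785 L/gal = 341,407 L.
Chlorine deficit: 11.9 − 1.1 = 10.8 ppm = 10.8 mg/L as Cl₂.
Cl₂ equivalent needed: 10.8 mg/L × 341,407 L = 3,687,000 mg = 3687 g.
Product at 58.1% available chlorine: 3687 / 0.581 = 6346 g.

6.35 kg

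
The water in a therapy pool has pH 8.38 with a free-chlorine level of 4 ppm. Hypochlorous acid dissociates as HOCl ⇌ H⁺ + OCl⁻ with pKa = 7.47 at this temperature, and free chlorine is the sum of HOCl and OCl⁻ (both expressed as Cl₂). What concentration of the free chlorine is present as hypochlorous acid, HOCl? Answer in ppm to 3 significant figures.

0.438 ppm

[OCl⁻]/[HOCl] = 10^(pH − pKa) = 10^(8.38 − 7.47) = 10^0.91 = 8.128.
Fraction as HOCl = 1 / (1 + 8.128) = 0.1095.
HOCl = 0.1095 × 4 ppm = 0.4382 ppm.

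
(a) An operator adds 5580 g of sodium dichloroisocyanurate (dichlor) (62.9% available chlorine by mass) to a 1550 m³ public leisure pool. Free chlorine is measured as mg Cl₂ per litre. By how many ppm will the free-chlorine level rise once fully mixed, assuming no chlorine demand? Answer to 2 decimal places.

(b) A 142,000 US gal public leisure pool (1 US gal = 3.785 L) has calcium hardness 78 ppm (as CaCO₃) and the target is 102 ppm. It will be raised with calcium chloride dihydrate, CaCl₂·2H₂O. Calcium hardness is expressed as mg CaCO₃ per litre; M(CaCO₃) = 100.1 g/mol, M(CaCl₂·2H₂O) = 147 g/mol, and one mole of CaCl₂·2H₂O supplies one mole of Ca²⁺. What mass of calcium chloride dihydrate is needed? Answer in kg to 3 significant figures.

(a) Volume: 1550 m³ = 1,550,000 L.
(a) Available chlorine delivered: 5580 g × 0.629 = 3510 g as Cl₂.
(a) Concentration rise: 3510 g / 1,550,000 L = 2.264 mg/L = 2.26 ppm.

(b) Volume: 142,000 US gal × 3.785 L/gal = 537,470 L.
(b) Hardness to add: (102 − 78) = 24 mg/L as CaCO₃ × 537,470 L = 12,900 g as CaCO₃.
(b) Moles of Ca²⁺ (1 mol Ca²⁺ ≡ 1 mol CaCO₃): 12,900 / 100.1 g/mol = 128.9 mol.
(b) Mass of CaCl₂·2H₂O: 128.9 × 147 = 18,940 g.

(a) 2.26 ppm; (b) 18.9 kg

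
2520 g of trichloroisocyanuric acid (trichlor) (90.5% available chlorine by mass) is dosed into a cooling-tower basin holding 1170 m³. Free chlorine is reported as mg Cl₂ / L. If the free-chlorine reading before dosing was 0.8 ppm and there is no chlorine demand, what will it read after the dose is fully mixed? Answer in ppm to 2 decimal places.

Volume: 1170 m³ = 1,170,000 L.
Available chlorine delivered: 2520 g × 0.905 = 2281 g as Cl₂.
Concentration rise: 2281 g / 1,170,000 L = 1.949 mg/L = 1.95 ppm.
Final FC: 0.8 + 1.95 = 2.75 ppm.

2.75 ppm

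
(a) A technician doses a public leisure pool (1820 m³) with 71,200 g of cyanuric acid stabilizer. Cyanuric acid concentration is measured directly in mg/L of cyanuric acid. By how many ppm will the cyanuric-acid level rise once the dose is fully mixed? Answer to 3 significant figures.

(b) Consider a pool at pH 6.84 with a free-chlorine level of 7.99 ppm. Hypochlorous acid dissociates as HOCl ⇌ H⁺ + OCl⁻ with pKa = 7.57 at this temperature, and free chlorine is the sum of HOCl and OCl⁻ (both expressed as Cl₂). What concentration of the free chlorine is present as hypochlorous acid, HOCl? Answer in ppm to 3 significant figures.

(a) 39.1 ppm; (b) 6.74 ppm

(a) Volume: 1820 m³ = 1,820,000 L.
(a) Rise: 71,200 g / 1,820,000 L × 1000 = 39.12 mg/L.

(b) [OCl⁻]/[HOCl] = 10^(pH − pKa) = 10^(6.84 − 7.57) = 10^-0.73 = 0.1862.
(b) Fraction as HOCl = 1 / (1 + 0.1862) = 0.843.
(b) HOCl = 0.843 × 7.99 ppm = 6.736 ppm.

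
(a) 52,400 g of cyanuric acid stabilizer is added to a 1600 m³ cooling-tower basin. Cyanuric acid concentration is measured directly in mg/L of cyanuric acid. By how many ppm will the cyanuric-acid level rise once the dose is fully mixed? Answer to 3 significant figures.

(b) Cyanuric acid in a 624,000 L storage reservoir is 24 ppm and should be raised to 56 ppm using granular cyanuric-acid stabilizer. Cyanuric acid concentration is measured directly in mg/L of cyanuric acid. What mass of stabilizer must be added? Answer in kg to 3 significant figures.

(a) 32.8 ppm; (b) 20.0 kg

(a) Volume: 1600 m³ = 1,600,000 L.
(a) Rise: 52,400 g / 1,600,000 L × 1000 = 32.75 mg/L.

(b) CYA to add: (56 − 24) = 32 mg/L × 624,000 L = 19,970 g cyanuric acid.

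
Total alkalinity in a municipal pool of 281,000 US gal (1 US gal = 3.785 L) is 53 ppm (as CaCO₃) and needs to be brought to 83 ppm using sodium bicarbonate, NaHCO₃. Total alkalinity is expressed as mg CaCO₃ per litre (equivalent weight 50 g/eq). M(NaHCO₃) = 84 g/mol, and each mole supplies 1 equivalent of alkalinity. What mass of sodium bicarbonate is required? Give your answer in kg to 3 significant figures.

53.6 kg

Volume: 281,000 US gal × 3.785 L/gal = 1,063,585 L.
Alkalinity to add: (83 − 53) = 30 mg/L as CaCO₃ × 1,063,585 L = 31,910 g as CaCO₃.
Equivalents: 31,910 g ÷ 50 g/eq = 638.2 eq.
NaHCO₃ supplies 1 eq per mole → 638.2 mol.
Mass: 638.2 mol × 84 g/mol = 53,600 g.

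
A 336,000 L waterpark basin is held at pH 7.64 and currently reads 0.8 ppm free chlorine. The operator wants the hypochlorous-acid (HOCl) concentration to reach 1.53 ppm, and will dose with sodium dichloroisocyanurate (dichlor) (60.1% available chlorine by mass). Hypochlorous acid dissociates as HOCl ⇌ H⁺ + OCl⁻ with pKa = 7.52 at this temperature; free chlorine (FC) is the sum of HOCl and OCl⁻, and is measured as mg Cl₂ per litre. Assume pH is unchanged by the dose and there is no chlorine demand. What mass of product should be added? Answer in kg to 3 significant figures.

1.54 kg

[OCl⁻]/[HOCl] = 10^(pH − pKa) = 10^(7.64 − 7.52) = 1.318; fraction as HOCl = 1/(1 + 1.318) = 0.4314.
Free chlorine required for 1.53 ppm HOCl: 1.53 / 0.4314 = 3.547 ppm.
FC to add: 3.547 − 0.8 = 2.747 mg/L as Cl₂.
Cl₂ equivalent: 2.747 mg/L × 336,000 L = 923 g.
Product at 60.1% available Cl: 923 / 0.601 = 1536 g.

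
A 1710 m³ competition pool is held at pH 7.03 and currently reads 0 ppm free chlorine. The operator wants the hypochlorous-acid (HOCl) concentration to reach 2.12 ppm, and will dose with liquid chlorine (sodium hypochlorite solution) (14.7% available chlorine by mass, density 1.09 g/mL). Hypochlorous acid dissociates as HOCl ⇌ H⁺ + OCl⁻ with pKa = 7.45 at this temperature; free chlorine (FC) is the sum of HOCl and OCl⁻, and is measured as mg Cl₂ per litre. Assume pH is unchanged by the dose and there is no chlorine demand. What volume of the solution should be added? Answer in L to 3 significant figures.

31.2 L

Volume: 1710 m³ = 1,710,000 L.
[OCl⁻]/[HOCl] = 10^(pH − pKa) = 10^(7.03 − 7.45) = 0.3802; fraction as HOCl = 1/(1 + 0.3802) = 0.7245.
Free chlorine required for 2.12 ppm HOCl: 2.12 / 0.7245 = 2.926 ppm.
FC to add: 2.926 − 0 = 2.926 mg/L as Cl₂.
Cl₂ equivalent: 2.926 mg/L × 1,710,000 L = 5003 g.
Product at 14.7% available Cl: 5003 / 0.147 = 34,040 g.
Volume: 34,040 g ÷ 1.09 g/mL = 31,230 mL.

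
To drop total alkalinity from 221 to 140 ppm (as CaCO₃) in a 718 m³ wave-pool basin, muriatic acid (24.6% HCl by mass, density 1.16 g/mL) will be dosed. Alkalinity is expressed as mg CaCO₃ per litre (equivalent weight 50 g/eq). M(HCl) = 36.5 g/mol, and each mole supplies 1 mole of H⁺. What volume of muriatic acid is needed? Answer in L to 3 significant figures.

149 L

Volume: 718 m³ = 718,000 L.
Alkalinity to neutralize: (221 − 140) = 81 mg/L as CaCO₃ × 718,000 L = 58,160 g as CaCO₃.
Equivalents of H⁺ required: 58,160 ÷ 50 g/eq = 1163 eq = 1163 mol HCl.
Mass of HCl: 1163 × 36.5 = 42,460 g.
Mass of 24.6% solution: 42,460 / 0.246 = 172,600 g.
Volume: 172,600 g ÷ 1.16 g/mL = 148,800 mL.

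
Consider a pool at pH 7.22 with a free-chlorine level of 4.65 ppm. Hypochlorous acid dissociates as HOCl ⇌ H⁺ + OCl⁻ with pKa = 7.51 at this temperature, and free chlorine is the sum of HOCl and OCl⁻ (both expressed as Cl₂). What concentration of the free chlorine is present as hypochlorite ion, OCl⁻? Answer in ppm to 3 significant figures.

[OCl⁻]/[HOCl] = 10^(pH − pKa) = 10^(7.22 − 7.51) = 10^-0.29 = 0.5129.
Fraction as HOCl = 1 / (1 + 0.5129) = 0.661.
OCl⁻ = (1 − 0.661) × 4.65 ppm = 1.576 ppm.

1.58 ppm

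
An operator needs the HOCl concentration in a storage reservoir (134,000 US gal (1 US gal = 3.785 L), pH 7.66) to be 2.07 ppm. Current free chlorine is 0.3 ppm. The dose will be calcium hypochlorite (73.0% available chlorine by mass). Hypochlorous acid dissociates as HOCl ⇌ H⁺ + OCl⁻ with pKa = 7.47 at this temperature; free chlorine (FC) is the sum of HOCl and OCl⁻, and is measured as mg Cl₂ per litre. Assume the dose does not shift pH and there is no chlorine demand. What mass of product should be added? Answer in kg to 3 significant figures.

3.46 kg

Volume: 134,000 US gal × 3.785 L/gal = 507,190 L.
[OCl⁻]/[HOCl] = 10^(pH − pKa) = 10^(7.66 − 7.47) = 1.549; fraction as HOCl = 1/(1 + 1.549) = 0.3923.
Free chlorine required for 2.07 ppm HOCl: 2.07 / 0.3923 = 5.276 ppm.
FC to add: 5.276 − 0.3 = 4.976 mg/L as Cl₂.
Cl₂ equivalent: 4.976 mg/L × 507,190 L = 2524 g.
Product at 73.0% available Cl: 2524 / 0.73 = 3457 g.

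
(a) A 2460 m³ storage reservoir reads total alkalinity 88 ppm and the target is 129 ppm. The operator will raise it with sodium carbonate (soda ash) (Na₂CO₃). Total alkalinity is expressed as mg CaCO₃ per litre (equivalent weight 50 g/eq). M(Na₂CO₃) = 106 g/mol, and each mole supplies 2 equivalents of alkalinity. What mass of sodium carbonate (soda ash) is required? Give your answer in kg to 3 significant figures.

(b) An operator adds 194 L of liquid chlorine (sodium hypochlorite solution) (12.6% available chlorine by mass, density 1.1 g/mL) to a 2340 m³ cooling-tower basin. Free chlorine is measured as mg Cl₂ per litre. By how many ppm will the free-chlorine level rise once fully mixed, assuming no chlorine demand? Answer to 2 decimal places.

(a) 107 kg; (b) 11.49 ppm

(a) Volume: 2460 m³ = 2,460,000 L.
(a) Alkalinity to add: (129 − 88) = 41 mg/L as CaCO₃ × 2,460,000 L = 100,900 g as CaCO₃.
(a) Equivalents: 100,900 g ÷ 50 g/eq = 2017 eq.
(a) Each mole of Na₂CO₃ supplies 2 eq, so 2017 / 2 = 1009 mol.
(a) Mass: 1009 mol × 106 g/mol = 106,900 g.

(b) Volume: 2340 m³ = 2,340,000 L.
(b) Mass of solution: 194 L × 1000 mL/L × 1.1 g/mL = 213,400 g.
(b) Available chlorine delivered: 213,400 g × 0.126 = 26,890 g as Cl₂.
(b) Concentration rise: 26,890 g / 2,340,000 L = 11.49 mg/L = 11.49 ppm.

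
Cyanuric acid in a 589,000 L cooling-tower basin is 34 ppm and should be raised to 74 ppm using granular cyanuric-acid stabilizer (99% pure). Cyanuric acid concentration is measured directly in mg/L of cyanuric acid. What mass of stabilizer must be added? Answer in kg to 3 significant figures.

23.8 kg

CYA to add: (74 − 34) = 40 mg/L × 589,000 L = 23,560 g cyanuric acid.
At 99% purity: 23,560 / 0.99 = 23,800 g product.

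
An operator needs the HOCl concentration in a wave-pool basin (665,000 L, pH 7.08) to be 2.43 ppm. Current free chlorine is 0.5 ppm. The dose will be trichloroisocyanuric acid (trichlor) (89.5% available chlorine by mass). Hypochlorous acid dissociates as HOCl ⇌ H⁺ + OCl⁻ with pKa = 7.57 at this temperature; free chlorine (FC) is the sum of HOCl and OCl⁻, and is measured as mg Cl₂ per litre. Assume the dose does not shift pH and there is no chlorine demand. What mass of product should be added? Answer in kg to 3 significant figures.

2.02 kg

[OCl⁻]/[HOCl] = 10^(pH − pKa) = 10^(7.08 − 7.57) = 0.3236; fraction as HOCl = 1/(1 + 0.3236) = 0.7555.
Free chlorine required for 2.43 ppm HOCl: 2.43 / 0.7555 = 3.216 ppm.
FC to add: 3.216 − 0.5 = 2.716 mg/L as Cl₂.
Cl₂ equivalent: 2.716 mg/L × 665,000 L = 1806 g.
Product at 89.5% available Cl: 1806 / 0.895 = 2018 g.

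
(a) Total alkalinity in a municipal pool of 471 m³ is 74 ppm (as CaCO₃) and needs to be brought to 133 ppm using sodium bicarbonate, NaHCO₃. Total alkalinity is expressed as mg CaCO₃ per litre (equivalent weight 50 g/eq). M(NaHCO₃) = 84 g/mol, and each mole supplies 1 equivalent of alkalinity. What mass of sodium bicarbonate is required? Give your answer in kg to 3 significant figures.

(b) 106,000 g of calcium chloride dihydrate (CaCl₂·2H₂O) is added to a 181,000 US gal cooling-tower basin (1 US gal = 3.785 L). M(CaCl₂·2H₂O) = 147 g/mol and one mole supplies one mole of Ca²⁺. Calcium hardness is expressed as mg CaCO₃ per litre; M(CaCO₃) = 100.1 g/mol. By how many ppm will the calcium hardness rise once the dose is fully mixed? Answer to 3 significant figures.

(a) Volume: 471 m³ = 471,000 L.
(a) Alkalinity to add: (133 − 74) = 59 mg/L as CaCO₃ × 471,000 L = 27,790 g as CaCO₃.
(a) Equivalents: 27,790 g ÷ 50 g/eq = 555.8 eq.
(a) NaHCO₃ supplies 1 eq per mole → 555.8 mol.
(a) Mass: 555.8 mol × 84 g/mol = 46,690 g.

(b) Volume: 181,000 US gal × 3.785 L/gal = 685,085 L.
(b) Moles of Ca²⁺: 106,000 g ÷ 147 g/mol = 721.1 mol.
(b) As CaCO₃: 721.1 mol × 100.1 g/mol = 72,180 g.
(b) Rise: 72,180 g / 685,085 L × 1000 = 105.4 mg/L.

(a) 46.7 kg; (b) 105 ppm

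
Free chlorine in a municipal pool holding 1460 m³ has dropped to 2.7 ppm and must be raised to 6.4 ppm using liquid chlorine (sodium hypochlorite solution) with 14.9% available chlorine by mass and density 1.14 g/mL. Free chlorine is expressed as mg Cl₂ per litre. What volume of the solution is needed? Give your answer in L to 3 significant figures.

Volume: 1460 m³ = 1,460,000 L.
Chlorine deficit: 6.4 − 2.7 = 3.7 ppm = 3.7 mg/L as Cl₂.
Cl₂ equivalent needed: 3.7 mg/L × 1,460,000 L = 5,402,000 mg = 5402 g.
Product at 14.9% available chlorine: 5402 / 0.149 = 36,260 g.
Volume at density 1.14 g/mL: 36,260 g ÷ 1.14 g/mL = 31,800 mL.

31.8 L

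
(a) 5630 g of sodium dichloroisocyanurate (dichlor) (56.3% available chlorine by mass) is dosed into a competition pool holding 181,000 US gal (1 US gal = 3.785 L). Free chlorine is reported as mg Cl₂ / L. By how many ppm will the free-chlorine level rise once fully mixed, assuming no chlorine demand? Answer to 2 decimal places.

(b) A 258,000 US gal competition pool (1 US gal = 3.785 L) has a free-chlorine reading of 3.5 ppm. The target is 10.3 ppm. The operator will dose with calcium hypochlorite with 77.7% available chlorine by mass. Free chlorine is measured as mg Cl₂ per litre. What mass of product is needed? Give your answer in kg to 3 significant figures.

(a) Volume: 181,000 US gal × 3.785 L/gal = 685,085 L.
(a) Available chlorine delivered: 5630 g × 0.563 = 3170 g as Cl₂.
(a) Concentration rise: 3170 g / 685,085 L = 4.627 mg/L = 4.63 ppm.

(b) Volume: 258,000 US gal × 3.785 L/gal = 976,530 L.
(b) Chlorine deficit: 10.3 − 3.5 = 6.8 ppm = 6.8 mg/L as Cl₂.
(b) Cl₂ equivalent needed: 6.8 mg/L × 976,530 L = 6,640,000 mg = 6640 g.
(b) Product at 77.7% available chlorine: 6640 / 0.777 = 8546 g.

(a) 4.63 ppm; (b) 8.55 kg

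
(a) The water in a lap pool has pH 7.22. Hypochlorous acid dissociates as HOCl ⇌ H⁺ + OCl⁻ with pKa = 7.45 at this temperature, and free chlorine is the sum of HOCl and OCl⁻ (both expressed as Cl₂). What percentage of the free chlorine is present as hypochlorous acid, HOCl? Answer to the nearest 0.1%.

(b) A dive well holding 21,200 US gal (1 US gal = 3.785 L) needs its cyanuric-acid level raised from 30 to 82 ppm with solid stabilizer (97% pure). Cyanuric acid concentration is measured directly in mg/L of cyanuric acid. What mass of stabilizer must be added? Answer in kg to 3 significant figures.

(a) [OCl⁻]/[HOCl] = 10^(pH − pKa) = 10^(7.22 − 7.45) = 10^-0.23 = 0.5888.
(a) Fraction as HOCl = 1 / (1 + 0.5888) = 0.6294.

(b) Volume: 21,200 US gal × 3.785 L/gal = 80,242 L.
(b) CYA to add: (82 − 30) = 52 mg/L × 80,242 L = 4173 g cyanuric acid.
(b) At 97% purity: 4173 / 0.97 = 4302 g product.

(a) 62.9%; (b) 4.30 kg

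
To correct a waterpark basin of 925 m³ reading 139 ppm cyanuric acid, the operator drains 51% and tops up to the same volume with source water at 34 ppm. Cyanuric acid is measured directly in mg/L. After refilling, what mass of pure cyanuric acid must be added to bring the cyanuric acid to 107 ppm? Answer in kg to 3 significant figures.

Volume: 925 m³ = 925,000 L.
After draining 51% and refilling: 139 × 0.49 + 34 × 0.51 = 85.45 ppm.
Deficit to target: 107 − 85.45 = 21.55 mg/L.
Mass: 21.55 mg/L × 925,000 L = 19,930 g cyanuric acid.

19.9 kg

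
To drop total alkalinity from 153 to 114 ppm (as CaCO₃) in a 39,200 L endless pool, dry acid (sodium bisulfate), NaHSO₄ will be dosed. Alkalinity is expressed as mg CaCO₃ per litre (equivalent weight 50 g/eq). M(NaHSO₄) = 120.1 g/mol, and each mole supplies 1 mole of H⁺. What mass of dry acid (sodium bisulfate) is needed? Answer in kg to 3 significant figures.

Alkalinity to neutralize: (153 − 114) = 39 mg/L as CaCO₃ × 39,200 L = 1529 g as CaCO₃.
Equivalents of H⁺ required: 1529 ÷ 50 g/eq = 30.58 eq = 30.58 mol NaHSO₄.
Mass of NaHSO₄: 30.58 × 120.1 = 3672 g.

3.67 kg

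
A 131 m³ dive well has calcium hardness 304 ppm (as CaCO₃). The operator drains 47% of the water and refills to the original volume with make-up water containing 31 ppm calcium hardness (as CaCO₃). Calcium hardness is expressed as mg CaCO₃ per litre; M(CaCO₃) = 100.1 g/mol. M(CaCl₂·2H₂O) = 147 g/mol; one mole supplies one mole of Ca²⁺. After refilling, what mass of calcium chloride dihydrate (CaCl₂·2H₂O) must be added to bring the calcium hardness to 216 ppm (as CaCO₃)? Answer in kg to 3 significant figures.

7.75 kg

Volume: 131 m³ = 131,000 L.
After draining 47% and refilling: 304 × 0.53 + 31 × 0.47 = 175.69 ppm.
Deficit to target: 216 − 175.69 = 40.31 mg/L.
As CaCO₃: 40.31 mg/L × 131,000 L = 5281 g; ÷ 100.1 = 52.75 mol Ca²⁺.
Mass: 52.75 × 147 = 7755 g.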